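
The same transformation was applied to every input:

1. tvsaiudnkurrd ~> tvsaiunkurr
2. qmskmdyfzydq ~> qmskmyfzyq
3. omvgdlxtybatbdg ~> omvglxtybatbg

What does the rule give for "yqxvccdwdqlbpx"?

The rule is to remove every "d".
On "yqxvccdwdqlbpx" that produces "yqxvccwqlbpx".

yqxvccwqlbpx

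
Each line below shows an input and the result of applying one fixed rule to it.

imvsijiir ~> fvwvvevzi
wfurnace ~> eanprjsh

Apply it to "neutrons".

gebafarh

The transformation: move the first 3 characters to the end (rotate left by 3), then shift every letter 13 places forward in the alphabet (wrapping around) — i.e. ROT13.
Starting from "neutrons": after the first operation, "tronsneu"; after the second, "gebafarh".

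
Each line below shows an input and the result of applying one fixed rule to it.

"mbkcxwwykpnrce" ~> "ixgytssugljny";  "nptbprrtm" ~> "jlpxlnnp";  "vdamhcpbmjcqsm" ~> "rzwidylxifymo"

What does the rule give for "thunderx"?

What's happening: shift every letter 4 places backward in the alphabet (wrapping around), then delete the last character.
For "thunderx", step one produces "pdqjzant"; step two turns that into "pdqjzan".

pdqjzan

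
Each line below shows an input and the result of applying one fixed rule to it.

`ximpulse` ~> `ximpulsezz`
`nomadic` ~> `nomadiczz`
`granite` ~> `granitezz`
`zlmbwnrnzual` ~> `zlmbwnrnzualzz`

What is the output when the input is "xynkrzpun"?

xynkrzpunzz

Rule — append "zz".
On "xynkrzpun" that produces "xynkrzpunzz".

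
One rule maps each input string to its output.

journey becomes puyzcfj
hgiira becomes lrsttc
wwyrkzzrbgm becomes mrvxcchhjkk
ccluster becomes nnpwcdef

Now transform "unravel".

lpwycfg

Rule — sort the characters into alphabetical order, then shift every letter 11 places forward in the alphabet (wrapping around).
Working it through for "unravel": intermediate "aelnruv", final "lpwycfg".
(Check on "journey": → "ejnoruy" → "puyzcfj" ✓)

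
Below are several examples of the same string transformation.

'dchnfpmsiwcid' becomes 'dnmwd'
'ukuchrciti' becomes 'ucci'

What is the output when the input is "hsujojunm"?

hju

Each output is the input with this applied: keep one character in every 3, starting at position 1 (positions 1st, 4th, 7th, ...).
For "hsujojunm" the result is "hju".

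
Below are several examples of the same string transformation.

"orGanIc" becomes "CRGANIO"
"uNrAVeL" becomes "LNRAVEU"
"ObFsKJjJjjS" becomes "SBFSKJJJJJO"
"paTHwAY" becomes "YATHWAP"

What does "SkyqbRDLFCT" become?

TKYQBRDLFCS

The pattern: swap the first and last characters, then convert every letter to uppercase.
On "SkyqbRDLFCT": the first step gives "TkyqbRDLFCS", and the second then gives "TKYQBRDLFCS".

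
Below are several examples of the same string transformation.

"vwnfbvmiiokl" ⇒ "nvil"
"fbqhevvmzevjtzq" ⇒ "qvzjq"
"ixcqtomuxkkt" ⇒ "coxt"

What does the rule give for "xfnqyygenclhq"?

Each output is the input with this applied: keep one character in every 3, starting at position 3 (positions 3rd, 6th, 9th, ...).
On "xfnqyygenclhq" that produces "nynh".

nynh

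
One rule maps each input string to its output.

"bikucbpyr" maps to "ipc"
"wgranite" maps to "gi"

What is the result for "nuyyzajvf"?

ujz

Rule — take characters alternately from the front and the back (1st, last, 2nd, 2nd-last, ...), then keep one character in every 3, starting at position 3 (positions 3rd, 6th, 9th, ...).
"nuyyzajvf" → "nfuvyjyaz" → "ujz".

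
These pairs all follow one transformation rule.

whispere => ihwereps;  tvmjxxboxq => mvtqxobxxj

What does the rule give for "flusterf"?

What's happening: reverse the string, then move the last 3 characters to the front (rotate right by 3).
On "flusterf" that produces "ulffrets".

ulffrets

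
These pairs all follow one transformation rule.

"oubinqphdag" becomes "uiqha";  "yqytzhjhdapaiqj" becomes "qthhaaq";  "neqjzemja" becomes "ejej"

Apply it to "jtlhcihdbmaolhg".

thidmoh

Each output is the input with this applied: keep every other character starting from the second (positions 2nd, 4th, 6th, ...).
"jtlhcihdbmaolhg" → "thidmoh".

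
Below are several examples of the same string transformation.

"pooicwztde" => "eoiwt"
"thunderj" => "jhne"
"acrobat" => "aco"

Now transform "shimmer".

Rule — keep every other character starting from the second (positions 2nd, 4th, 6th, ...), then move the last character to the front.
On "shimmer": the first step gives "hme", and the second then gives "ehm".

ehm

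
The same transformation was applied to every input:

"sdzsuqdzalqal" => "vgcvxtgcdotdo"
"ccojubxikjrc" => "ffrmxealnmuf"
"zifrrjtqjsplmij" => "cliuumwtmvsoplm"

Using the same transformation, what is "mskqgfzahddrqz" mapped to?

The rule is to shift every letter 3 places forward in the alphabet (wrapping around).
Doing the same to "mskqgfzahddrqz": "pvntjicdkggutc".

pvntjicdkggutc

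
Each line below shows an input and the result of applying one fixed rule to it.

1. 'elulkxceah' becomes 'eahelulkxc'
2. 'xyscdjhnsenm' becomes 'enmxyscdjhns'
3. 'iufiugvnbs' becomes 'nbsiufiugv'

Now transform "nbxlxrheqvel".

Looking at the pairs, the operation is to move the last 3 characters to the front (rotate right by 3).
"nbxlxrheqvel" → "velnbxlxrheq".

velnbxlxrheq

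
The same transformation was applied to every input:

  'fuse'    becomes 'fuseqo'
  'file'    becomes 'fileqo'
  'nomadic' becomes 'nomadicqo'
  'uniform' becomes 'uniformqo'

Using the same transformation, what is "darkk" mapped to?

darkkqo

The rule is to append "qo".
Applying that to "darkk" gives "darkkqo".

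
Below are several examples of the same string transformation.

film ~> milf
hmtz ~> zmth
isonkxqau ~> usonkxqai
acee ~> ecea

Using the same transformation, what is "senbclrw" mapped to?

The rule is to swap the first and last characters.
Doing the same to "senbclrw": "wenbclrs".

wenbclrs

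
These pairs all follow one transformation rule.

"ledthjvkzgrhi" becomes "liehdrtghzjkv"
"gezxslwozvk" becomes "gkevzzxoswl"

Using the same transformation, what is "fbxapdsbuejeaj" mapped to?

The pattern: take characters alternately from the front and the back (1st, last, 2nd, 2nd-last, ...).
For "fbxapdsbuejeaj" the result is "fjbaxeajpedusb".

fjbaxeajpedusb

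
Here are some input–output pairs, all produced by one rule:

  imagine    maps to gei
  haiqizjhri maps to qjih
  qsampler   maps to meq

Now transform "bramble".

meb

What's happening: keep one character in every 3, starting at position 1 (positions 1st, 4th, 7th, ...), then move the first character to the end.
"bramble" → "bme" → "meb".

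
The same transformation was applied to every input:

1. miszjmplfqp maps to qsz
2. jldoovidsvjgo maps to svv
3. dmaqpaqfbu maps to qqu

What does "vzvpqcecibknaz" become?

vzz

The rule is to sort the characters into alphabetical order, then keep only the last 3 characters.
Applying both steps to "vzvpqcecibknaz": "abcceiknpqvvzz", then "vzz".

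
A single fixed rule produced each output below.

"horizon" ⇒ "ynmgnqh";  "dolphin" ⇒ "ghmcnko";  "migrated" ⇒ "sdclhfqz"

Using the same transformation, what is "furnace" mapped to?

Rule — shift every letter 1 place backward in the alphabet (wrapping around), then move the last 3 characters to the front (rotate right by 3).
Working it through for "furnace": intermediate "etqmzbd", final "zbdetqm".

zbdetqm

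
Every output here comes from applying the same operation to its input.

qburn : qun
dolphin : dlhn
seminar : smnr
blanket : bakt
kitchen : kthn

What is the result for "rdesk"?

rek

The rule is to keep every other character starting from the first (positions 1st, 3rd, 5th, ...).
On "rdesk" that produces "rek".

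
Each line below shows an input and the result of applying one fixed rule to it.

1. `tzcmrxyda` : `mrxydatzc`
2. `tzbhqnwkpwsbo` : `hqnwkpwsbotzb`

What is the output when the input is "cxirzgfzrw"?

rzgfzrwcxi

What's happening: move the first 3 characters to the end (rotate left by 3).
Doing the same to "cxirzgfzrw": "rzgfzrwcxi".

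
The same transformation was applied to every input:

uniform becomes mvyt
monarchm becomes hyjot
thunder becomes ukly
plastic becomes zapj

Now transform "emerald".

Rule — shift every letter 7 places forward in the alphabet (wrapping around), then delete the first 3 characters.
"emerald" → "yhsk".
(Check on "plastic": → "wshzapj" → "zapj" ✓)

yhsk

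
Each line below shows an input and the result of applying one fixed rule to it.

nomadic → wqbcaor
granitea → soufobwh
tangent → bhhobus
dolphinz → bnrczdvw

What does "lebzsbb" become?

The transformation: shift every letter 12 places backward in the alphabet (wrapping around), then move the last 2 characters to the front (rotate right by 2).
Starting from "lebzsbb": after the first operation, "zspngpp"; after the second, "ppzspng".

ppzspng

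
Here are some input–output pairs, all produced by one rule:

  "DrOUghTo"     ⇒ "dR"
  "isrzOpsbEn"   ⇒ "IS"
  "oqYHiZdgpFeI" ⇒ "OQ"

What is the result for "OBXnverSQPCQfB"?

Each output is the input with this applied: flip the case of every letter, then keep only the first 2 characters.
"OBXnverSQPCQfB" → "obxNVERsqpcqFb" → "ob".
(Check on "oqYHiZdgpFeI": → "OQyhIzDGPfEi" → "OQ" ✓)

ob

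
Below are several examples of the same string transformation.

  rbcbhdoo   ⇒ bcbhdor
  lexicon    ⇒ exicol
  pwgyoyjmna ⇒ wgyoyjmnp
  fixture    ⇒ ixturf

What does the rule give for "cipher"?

The pattern: delete the last character, then move the first character to the end.
Doing the same to "cipher": "iphec".
(Check on "fixture": → "fixtur" → "ixturf" ✓)

iphec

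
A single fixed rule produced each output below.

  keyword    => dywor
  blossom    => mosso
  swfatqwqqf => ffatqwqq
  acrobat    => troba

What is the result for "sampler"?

rmple

The pattern: delete the first 2 characters, then move the last character to the front.
Working it through for "sampler": intermediate "mpler", final "rmple".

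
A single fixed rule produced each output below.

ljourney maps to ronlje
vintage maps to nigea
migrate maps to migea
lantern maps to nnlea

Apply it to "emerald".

leeda

The rule is to sort the characters into reverse alphabetical order, then delete the first 2 characters.
For "emerald", step one produces "rmleeda"; step two turns that into "leeda".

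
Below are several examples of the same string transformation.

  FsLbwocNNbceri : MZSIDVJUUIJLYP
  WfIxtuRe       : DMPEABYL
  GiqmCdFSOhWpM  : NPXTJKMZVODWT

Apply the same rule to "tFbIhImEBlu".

AMIPOPTLISB

The rule is to shift every letter 7 places forward in the alphabet (wrapping around), then convert every letter to uppercase.
For "tFbIhImEBlu", step one produces "aMiPoPtLIsb"; step two turns that into "AMIPOPTLISB".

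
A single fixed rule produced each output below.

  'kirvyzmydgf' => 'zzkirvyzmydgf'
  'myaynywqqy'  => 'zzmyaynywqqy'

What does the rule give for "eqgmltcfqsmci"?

zzeqgmltcfqsmci

Each output is the input with this applied: prepend "zz".
"eqgmltcfqsmci" → "zzeqgmltcfqsmci".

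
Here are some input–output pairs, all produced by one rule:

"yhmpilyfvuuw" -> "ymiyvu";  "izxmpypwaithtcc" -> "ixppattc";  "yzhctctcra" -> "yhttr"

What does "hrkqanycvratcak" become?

In each case the input is transformed by: keep every other character starting from the first (positions 1st, 3rd, 5th, ...).
On "hrkqanycvratcak" that produces "hkayvack".

hkayvack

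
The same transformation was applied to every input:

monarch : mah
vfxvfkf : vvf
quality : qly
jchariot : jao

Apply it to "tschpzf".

thf

The transformation: keep one character in every 3, starting at position 1 (positions 1st, 4th, 7th, ...).
On "tschpzf" that produces "thf".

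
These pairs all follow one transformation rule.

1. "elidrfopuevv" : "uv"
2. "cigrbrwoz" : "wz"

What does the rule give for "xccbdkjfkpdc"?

In each case the input is transformed by: keep every other character starting from the first (positions 1st, 3rd, 5th, ...), then keep only the last 2 characters.
For "xccbdkjfkpdc", step one produces "xcdjkd"; step two turns that into "kd".

kd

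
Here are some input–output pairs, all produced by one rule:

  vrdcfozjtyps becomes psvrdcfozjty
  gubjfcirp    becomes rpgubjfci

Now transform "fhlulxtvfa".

fafhlulxtv

What's happening: move the last 2 characters to the front (rotate right by 2).
So "fhlulxtvfa" becomes "fafhlulxtv".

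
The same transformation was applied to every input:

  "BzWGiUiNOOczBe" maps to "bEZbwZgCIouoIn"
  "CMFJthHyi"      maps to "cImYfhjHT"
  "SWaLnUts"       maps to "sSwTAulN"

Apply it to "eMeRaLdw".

EWmDElrA

What's happening: flip the case of every letter, then take characters alternately from the front and the back (1st, last, 2nd, 2nd-last, ...).
Applying that to "eMeRaLdw" gives "EWmDElrA".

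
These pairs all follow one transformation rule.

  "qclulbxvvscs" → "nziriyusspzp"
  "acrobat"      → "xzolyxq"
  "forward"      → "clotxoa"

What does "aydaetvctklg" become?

xvaxbqszqhid

Rule — shift every letter 3 places backward in the alphabet (wrapping around).
So "aydaetvctklg" becomes "xvaxbqszqhid".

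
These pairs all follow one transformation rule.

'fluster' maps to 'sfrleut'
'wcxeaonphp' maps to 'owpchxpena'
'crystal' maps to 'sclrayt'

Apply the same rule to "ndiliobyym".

The transformation: take characters alternately from the front and the back (1st, last, 2nd, 2nd-last, ...), then move the last character to the front.
For "ndiliobyym", step one produces "nmdyiylbio"; step two turns that into "onmdyiylbi".

onmdyiylbi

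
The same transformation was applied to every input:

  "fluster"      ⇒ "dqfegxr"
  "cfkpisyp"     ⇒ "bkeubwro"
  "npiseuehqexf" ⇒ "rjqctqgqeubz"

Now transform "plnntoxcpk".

wbojafzzxb

Each output is the input with this applied: reverse the string, then shift every letter 12 places forward in the alphabet (wrapping around).
For "plnntoxcpk" the result is "wbojafzzxb".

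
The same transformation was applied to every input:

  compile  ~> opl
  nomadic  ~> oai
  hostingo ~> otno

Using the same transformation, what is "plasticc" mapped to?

In each case the input is transformed by: keep every other character starting from the second (positions 2nd, 4th, 6th, ...).
For "plasticc" the result is "lsic".

lsic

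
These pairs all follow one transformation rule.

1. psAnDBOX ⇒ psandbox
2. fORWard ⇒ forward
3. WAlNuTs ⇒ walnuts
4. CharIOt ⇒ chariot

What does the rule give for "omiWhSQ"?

omiwhsq

Looking at the pairs, the operation is to convert every letter to lowercase.
For "omiWhSQ" the result is "omiwhsq".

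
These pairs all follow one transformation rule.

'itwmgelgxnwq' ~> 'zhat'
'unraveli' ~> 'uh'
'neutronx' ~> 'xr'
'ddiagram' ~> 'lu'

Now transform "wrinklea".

Rule — keep one character in every 3, starting at position 3 (positions 3rd, 6th, 9th, ...), then shift every letter 3 places forward in the alphabet (wrapping around).
On "wrinklea": the first step gives "il", and the second then gives "lo".

lo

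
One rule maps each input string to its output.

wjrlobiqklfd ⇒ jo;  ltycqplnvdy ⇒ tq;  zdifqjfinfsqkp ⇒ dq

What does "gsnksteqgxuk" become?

ss

What's happening: keep one character in every 3, starting at position 2 (positions 2nd, 5th, 8th, ...), then keep only the first 2 characters.
"gsnksteqgxuk" → "ss".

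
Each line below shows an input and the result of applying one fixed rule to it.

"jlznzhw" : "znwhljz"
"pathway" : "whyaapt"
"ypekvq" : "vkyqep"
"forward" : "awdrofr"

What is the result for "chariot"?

What's happening: move the first 3 characters to the end (rotate left by 3), then swap each adjacent pair of characters (1↔2, 3↔4, ...).
For "chariot", step one produces "riotcha"; step two turns that into "irtohca".

irtohca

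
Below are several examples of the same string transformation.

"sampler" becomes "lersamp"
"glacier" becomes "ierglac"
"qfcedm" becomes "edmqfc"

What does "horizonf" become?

onfhoriz

What's happening: move the last 3 characters to the front (rotate right by 3).
"horizonf" → "onfhoriz".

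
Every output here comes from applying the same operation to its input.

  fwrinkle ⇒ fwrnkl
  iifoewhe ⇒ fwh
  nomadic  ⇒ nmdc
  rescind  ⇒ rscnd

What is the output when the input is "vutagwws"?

vtgwws

In each case the input is transformed by: remove every vowel.
Applying that to "vutagwws" gives "vtgwws".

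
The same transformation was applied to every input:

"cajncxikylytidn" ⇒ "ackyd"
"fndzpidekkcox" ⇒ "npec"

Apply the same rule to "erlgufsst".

rus

Rule — keep one character in every 3, starting at position 2 (positions 2nd, 5th, 8th, ...).
So "erlgufsst" becomes "rus".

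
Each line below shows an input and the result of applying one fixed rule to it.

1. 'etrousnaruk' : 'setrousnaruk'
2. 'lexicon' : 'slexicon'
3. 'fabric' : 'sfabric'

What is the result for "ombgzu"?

The transformation: prepend "s".
"ombgzu" → "sombgzu".

sombgzu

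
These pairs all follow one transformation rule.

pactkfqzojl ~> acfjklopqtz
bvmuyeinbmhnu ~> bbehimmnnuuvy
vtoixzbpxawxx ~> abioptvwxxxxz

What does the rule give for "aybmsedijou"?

abdeijmosuy

Looking at the pairs, the operation is to sort the characters into alphabetical order.
Applying that to "aybmsedijou" gives "abdeijmosuy".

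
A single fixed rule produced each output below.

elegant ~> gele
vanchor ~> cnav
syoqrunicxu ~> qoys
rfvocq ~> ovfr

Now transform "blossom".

The pattern: reverse the string, then keep only the last 4 characters.
Applying both steps to "blossom": "mossolb", then "solb".

solb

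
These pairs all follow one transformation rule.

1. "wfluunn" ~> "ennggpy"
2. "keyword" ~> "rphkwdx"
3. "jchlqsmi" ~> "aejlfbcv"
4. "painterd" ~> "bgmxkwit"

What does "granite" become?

The rule is to shift every letter 7 places backward in the alphabet (wrapping around), then move the first 2 characters to the end (rotate left by 2).
Working it through for "granite": intermediate "zktgbmx", final "tgbmxzk".

tgbmxzk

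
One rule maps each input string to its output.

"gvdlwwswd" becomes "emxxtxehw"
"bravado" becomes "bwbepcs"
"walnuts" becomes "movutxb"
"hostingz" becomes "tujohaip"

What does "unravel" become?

sbwfmvo

Rule — shift every letter 1 place forward in the alphabet (wrapping around), then move the first 2 characters to the end (rotate left by 2).
Working it through for "unravel": intermediate "vosbwfm", final "sbwfmvo".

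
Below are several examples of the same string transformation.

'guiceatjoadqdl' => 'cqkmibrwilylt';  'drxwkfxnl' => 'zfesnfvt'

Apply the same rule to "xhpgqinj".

pxoyqvr

Each output is the input with this applied: shift every letter 8 places forward in the alphabet (wrapping around), then delete the first character.
For "xhpgqinj", step one produces "fpxoyqvr"; step two turns that into "pxoyqvr".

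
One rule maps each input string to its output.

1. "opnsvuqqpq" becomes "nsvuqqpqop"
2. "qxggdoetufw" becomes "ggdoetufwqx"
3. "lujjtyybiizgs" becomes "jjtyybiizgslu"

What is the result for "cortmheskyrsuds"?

The pattern: move the first 2 characters to the end (rotate left by 2).
For "cortmheskyrsuds" the result is "rtmheskyrsudsco".

rtmheskyrsudsco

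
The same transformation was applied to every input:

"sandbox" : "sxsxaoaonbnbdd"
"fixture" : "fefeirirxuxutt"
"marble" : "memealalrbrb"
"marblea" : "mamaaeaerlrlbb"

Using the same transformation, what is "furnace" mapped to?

fefeucucrarann

The transformation: double every character, then take characters alternately from the front and the back (1st, last, 2nd, 2nd-last, ...).
Working it through for "furnace": intermediate "ffuurrnnaaccee", final "fefeucucrarann".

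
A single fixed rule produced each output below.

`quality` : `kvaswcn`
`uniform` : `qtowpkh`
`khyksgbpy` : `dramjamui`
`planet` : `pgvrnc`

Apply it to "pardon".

fqprct

Rule — move the last 3 characters to the front (rotate right by 3), then shift every letter 2 places forward in the alphabet (wrapping around).
Applying both steps to "pardon": "donpar", then "fqprct".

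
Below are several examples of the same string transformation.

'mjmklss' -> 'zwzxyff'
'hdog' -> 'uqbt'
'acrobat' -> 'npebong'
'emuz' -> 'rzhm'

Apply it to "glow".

tybj

The rule is to shift every letter 13 places forward in the alphabet (wrapping around) — i.e. ROT13.
For "glow" the result is "tybj".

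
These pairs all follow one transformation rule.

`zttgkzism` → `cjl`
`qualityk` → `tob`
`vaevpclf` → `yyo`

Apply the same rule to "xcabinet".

aeh

Each output is the input with this applied: shift every letter 3 places forward in the alphabet (wrapping around), then keep one character in every 3, starting at position 1 (positions 1st, 4th, 7th, ...).
Working it through for "xcabinet": intermediate "afdelqhw", final "aeh".
(Check on "zttgkzism": → "cwwjnclvp" → "cjl" ✓)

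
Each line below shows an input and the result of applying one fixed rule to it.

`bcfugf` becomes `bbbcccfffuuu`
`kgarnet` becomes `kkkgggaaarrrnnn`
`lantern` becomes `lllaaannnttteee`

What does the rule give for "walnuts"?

wwwaaalllnnnuuu

Looking at the pairs, the operation is to delete the last 2 characters, then repeat every character 3 times.
For "walnuts", step one produces "walnu"; step two turns that into "wwwaaalllnnnuuu".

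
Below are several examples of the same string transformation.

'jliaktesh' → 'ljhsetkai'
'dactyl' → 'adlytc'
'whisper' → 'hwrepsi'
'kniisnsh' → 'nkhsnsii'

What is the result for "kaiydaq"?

akqadyi

In each case the input is transformed by: reverse the string, then move the last 2 characters to the front (rotate right by 2).
Applying both steps to "kaiydaq": "qadyiak", then "akqadyi".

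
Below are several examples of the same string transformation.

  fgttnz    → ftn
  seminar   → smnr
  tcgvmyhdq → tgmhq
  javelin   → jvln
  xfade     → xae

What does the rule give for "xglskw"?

xlk

Each output is the input with this applied: keep every other character starting from the first (positions 1st, 3rd, 5th, ...).
Doing the same to "xglskw": "xlk".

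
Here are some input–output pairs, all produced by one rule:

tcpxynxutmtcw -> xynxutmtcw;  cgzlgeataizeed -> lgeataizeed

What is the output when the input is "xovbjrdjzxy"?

bjrdjzxy

What's happening: delete the first 3 characters.
So "xovbjrdjzxy" becomes "bjrdjzxy".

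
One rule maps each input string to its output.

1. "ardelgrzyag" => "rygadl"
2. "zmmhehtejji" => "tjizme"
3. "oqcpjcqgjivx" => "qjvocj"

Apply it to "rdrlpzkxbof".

The rule is to keep every other character starting from the first (positions 1st, 3rd, 5th, ...), then move the last 3 characters to the front (rotate right by 3).
Applying both steps to "rdrlpzkxbof": "rrpkbf", then "kbfrrp".

kbfrrp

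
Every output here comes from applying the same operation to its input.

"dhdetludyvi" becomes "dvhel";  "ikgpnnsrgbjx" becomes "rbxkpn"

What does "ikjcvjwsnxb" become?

sxkcj

In each case the input is transformed by: keep every other character starting from the second (positions 2nd, 4th, 6th, ...), then move the first 3 characters to the end (rotate left by 3).
On "ikjcvjwsnxb": the first step gives "kcjsx", and the second then gives "sxkcj".
(Check on "ikgpnnsrgbjx": → "kpnrbx" → "rbxkpn" ✓)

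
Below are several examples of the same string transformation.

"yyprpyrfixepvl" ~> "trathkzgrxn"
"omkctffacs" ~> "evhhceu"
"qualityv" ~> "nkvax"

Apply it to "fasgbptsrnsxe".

idrvutpuzg

The pattern: shift every letter 2 places forward in the alphabet (wrapping around), then delete the first 3 characters.
So "fasgbptsrnsxe" becomes "idrvutpuzg".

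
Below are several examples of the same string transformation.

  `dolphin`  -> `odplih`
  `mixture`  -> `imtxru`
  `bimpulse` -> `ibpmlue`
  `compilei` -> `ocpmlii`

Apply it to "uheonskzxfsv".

huoesnzkfxv

Rule — swap each adjacent pair of characters (1↔2, 3↔4, ...), then delete the last character.
"uheonskzxfsv" → "huoesnzkfxv".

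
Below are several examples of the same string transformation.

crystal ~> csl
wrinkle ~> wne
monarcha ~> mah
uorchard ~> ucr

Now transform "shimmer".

smr

The pattern: keep one character in every 3, starting at position 1 (positions 1st, 4th, 7th, ...).
"shimmer" → "smr".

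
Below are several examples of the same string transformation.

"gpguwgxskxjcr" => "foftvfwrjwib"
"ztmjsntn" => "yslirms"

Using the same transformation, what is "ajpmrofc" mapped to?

ziolqne

The transformation: shift every letter 1 place backward in the alphabet (wrapping around), then delete the last character.
On "ajpmrofc": the first step gives "ziolqneb", and the second then gives "ziolqne".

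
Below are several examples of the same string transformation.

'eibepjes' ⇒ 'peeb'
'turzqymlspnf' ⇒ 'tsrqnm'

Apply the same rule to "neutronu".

The pattern: keep every other character starting from the first (positions 1st, 3rd, 5th, ...), then sort the characters into reverse alphabetical order.
On "neutronu": the first step gives "nurn", and the second then gives "urnn".

urnn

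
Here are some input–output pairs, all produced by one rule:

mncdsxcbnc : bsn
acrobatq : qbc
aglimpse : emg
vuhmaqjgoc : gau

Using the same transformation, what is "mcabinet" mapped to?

The rule is to keep one character in every 3, starting at position 2 (positions 2nd, 5th, 8th, ...), then reverse the string.
Starting from "mcabinet": after the first operation, "cit"; after the second, "tic".

tic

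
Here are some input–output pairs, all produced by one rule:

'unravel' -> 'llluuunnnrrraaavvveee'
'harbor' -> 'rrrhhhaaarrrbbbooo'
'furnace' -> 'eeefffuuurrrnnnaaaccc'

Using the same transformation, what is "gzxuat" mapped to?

The rule is to repeat every character 3 times, then move the last 3 characters to the front (rotate right by 3).
Doing the same to "gzxuat": "tttgggzzzxxxuuuaaa".
(Check on "furnace": → "fffuuurrrnnnaaaccceee" → "eeefffuuurrrnnnaaaccc" ✓)

tttgggzzzxxxuuuaaa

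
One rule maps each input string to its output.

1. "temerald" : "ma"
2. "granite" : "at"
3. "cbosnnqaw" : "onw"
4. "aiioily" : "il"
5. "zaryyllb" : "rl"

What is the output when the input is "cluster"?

ue

Each output is the input with this applied: keep one character in every 3, starting at position 3 (positions 3rd, 6th, 9th, ...).
Applying that to "cluster" gives "ue".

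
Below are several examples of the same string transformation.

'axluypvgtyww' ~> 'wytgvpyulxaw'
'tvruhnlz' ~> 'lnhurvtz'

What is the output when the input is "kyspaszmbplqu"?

What's happening: move the last character to the front, then reverse the string.
Starting from "kyspaszmbplqu": after the first operation, "ukyspaszmbplq"; after the second, "qlpbmzsapsyku".
(Check on "axluypvgtyww": → "waxluypvgtyw" → "wytgvpyulxaw" ✓)

qlpbmzsapsyku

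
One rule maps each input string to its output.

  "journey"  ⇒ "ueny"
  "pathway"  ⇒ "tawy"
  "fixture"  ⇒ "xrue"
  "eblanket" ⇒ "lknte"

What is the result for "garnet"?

rte

The transformation: swap each adjacent pair of characters (1↔2, 3↔4, ...), then delete the first 3 characters.
Applying both steps to "garnet": "agnrte", then "rte".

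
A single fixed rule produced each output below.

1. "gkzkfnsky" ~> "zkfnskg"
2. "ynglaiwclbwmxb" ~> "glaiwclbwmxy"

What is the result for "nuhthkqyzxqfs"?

In each case the input is transformed by: swap the first and last characters, then delete the first 2 characters.
"nuhthkqyzxqfs" → "suhthkqyzxqfn" → "hthkqyzxqfn".
(Check on "ynglaiwclbwmxb": → "bnglaiwclbwmxy" → "glaiwclbwmxy" ✓)

hthkqyzxqfn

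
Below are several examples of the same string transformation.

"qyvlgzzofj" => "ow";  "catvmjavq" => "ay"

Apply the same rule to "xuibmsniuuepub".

In each case the input is transformed by: shift every letter 2 places backward in the alphabet (wrapping around), then keep only the first 2 characters.
Working it through for "xuibmsniuuepub": intermediate "vsgzkqlgsscnsz", final "vs".

vs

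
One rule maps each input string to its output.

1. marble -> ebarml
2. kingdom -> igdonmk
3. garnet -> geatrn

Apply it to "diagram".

The transformation: sort the characters into reverse alphabetical order, then move the last 3 characters to the front (rotate right by 3).
Applying both steps to "diagram": "rmigdaa", then "daarmig".

daarmig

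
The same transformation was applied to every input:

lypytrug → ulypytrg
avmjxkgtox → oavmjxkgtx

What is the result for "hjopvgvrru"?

The pattern: move the last character to the front, then swap the first and last characters.
Applying both steps to "hjopvgvrru": "uhjopvgvrr", then "rhjopvgvru".
(Check on "avmjxkgtox": → "xavmjxkgto" → "oavmjxkgtx" ✓)

rhjopvgvru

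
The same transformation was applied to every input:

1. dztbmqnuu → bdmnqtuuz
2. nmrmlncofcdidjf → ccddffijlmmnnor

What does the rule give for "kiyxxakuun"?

The pattern: sort the characters into alphabetical order.
Doing the same to "kiyxxakuun": "aikknuuxxy".

aikknuuxxy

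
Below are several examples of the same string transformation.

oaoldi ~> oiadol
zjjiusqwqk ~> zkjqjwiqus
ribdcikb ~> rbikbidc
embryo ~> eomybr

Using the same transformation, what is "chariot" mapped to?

cthoair

The pattern: take characters alternately from the front and the back (1st, last, 2nd, 2nd-last, ...).
Applying that to "chariot" gives "cthoair".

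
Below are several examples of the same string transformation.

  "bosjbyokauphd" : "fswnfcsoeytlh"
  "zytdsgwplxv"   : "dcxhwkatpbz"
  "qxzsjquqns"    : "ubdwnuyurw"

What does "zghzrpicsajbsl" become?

dkldvtmgwenfwp

What's happening: shift every letter 4 places forward in the alphabet (wrapping around).
For "zghzrpicsajbsl" the result is "dkldvtmgwenfwp".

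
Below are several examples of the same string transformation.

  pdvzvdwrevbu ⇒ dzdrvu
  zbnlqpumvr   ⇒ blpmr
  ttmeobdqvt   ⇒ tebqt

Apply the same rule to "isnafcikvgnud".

sackgu

What's happening: keep every other character starting from the second (positions 2nd, 4th, 6th, ...).
So "isnafcikvgnud" becomes "sackgu".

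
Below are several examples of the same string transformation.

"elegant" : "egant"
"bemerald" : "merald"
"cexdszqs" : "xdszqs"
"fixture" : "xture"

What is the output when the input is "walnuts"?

lnuts

The pattern: delete the first 2 characters.
"walnuts" → "lnuts".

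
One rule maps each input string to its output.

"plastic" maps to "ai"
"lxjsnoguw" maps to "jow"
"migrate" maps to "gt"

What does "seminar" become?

ma

Rule — keep one character in every 3, starting at position 3 (positions 3rd, 6th, 9th, ...).
Doing the same to "seminar": "ma".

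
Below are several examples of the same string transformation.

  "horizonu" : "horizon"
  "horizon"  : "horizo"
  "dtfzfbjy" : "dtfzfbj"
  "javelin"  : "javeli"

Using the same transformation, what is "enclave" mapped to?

enclav

Each output is the input with this applied: delete the last character.
Doing the same to "enclave": "enclav".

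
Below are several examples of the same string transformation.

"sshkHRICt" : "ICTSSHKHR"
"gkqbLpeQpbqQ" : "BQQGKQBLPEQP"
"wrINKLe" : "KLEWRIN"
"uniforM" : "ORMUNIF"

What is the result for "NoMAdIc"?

DICNOMA

What's happening: move the last 3 characters to the front (rotate right by 3), then convert every letter to uppercase.
Applying both steps to "NoMAdIc": "dIcNoMA", then "DICNOMA".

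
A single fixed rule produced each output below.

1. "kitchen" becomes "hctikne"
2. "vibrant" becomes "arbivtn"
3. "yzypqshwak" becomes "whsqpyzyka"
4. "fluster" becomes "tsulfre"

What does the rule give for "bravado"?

avarbod

The pattern: move the last 2 characters to the front (rotate right by 2), then reverse the string.
Working it through for "bravado": intermediate "dobrava", final "avarbod".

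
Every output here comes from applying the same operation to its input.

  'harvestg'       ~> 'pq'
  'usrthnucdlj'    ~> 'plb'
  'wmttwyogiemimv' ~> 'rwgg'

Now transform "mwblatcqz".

zrx

In each case the input is transformed by: keep one character in every 3, starting at position 3 (positions 3rd, 6th, 9th, ...), then shift every letter 2 places backward in the alphabet (wrapping around).
On "mwblatcqz": the first step gives "btz", and the second then gives "zrx".
(Check on "usrthnucdlj": → "rnd" → "plb" ✓)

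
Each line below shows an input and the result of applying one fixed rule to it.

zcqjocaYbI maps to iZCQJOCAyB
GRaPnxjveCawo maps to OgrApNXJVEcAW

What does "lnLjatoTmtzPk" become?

KLNlJATOtMTZp

What's happening: flip the case of every letter, then move the last character to the front.
For "lnLjatoTmtzPk" the result is "KLNlJATOtMTZp".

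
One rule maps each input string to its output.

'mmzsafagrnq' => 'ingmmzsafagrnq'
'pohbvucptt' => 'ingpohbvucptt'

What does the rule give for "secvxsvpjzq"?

ingsecvxsvpjzq

Each output is the input with this applied: prepend "ing".
"secvxsvpjzq" → "ingsecvxsvpjzq".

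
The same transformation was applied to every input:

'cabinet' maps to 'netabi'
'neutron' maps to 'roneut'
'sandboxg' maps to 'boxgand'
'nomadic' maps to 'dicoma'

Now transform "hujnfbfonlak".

fbfonlakujn

Looking at the pairs, the operation is to delete the first character, then move the first 3 characters to the end (rotate left by 3).
For "hujnfbfonlak" the result is "fbfonlakujn".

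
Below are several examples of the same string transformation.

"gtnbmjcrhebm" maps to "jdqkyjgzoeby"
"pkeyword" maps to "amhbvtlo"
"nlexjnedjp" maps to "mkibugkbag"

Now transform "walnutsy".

In each case the input is transformed by: shift every letter 3 places backward in the alphabet (wrapping around), then move the last character to the front.
Applying both steps to "walnutsy": "txikrqpv", then "vtxikrqp".

vtxikrqp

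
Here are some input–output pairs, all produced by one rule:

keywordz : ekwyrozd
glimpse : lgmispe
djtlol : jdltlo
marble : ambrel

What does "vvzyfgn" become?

vvyzgfn

Looking at the pairs, the operation is to swap each adjacent pair of characters (1↔2, 3↔4, ...).
On "vvzyfgn" that produces "vvyzgfn".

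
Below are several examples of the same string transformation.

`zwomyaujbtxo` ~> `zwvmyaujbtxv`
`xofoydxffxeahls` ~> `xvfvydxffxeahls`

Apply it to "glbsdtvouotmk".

glbsdtvvuvtmk

Rule — replace every "o" with "v".
"glbsdtvouotmk" → "glbsdtvvuvtmk".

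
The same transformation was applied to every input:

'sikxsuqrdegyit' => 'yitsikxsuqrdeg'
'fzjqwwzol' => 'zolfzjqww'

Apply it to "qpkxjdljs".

Each output is the input with this applied: move the last 3 characters to the front (rotate right by 3).
Applying that to "qpkxjdljs" gives "ljsqpkxjd".

ljsqpkxjd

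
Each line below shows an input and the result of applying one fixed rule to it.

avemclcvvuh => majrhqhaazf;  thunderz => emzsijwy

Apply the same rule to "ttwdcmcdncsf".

In each case the input is transformed by: swap the first and last characters, then shift every letter 5 places forward in the alphabet (wrapping around).
Starting from "ttwdcmcdncsf": after the first operation, "ftwdcmcdncst"; after the second, "kybihrhishxy".

kybihrhishxy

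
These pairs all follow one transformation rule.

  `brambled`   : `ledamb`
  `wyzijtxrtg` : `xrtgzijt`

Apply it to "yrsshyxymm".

xymmsshy

What's happening: delete the first 2 characters, then swap the front and back halves of the string.
Applying both steps to "yrsshyxymm": "sshyxymm", then "xymmsshy".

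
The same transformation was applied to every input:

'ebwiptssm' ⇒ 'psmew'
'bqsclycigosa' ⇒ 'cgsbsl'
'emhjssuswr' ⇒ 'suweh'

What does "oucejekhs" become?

The pattern: keep every other character starting from the first (positions 1st, 3rd, 5th, ...), then move the last 3 characters to the front (rotate right by 3).
"oucejekhs" → "ocjks" → "jksoc".

jksoc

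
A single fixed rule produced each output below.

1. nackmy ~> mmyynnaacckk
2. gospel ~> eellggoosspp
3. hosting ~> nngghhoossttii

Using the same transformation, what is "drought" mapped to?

What's happening: move the last 2 characters to the front (rotate right by 2), then double every character.
Working it through for "drought": intermediate "htdroug", final "hhttddrroouugg".

hhttddrroouugg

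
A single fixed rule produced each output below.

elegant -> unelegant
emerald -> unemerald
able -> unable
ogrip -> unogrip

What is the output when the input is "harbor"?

In each case the input is transformed by: prepend "un".
Applying that to "harbor" gives "unharbor".

unharbor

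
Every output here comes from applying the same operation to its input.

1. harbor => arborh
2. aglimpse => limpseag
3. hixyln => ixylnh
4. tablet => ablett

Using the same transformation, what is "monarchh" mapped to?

narchhmo

In each case the input is transformed by: move the last 2 characters to the front (rotate right by 2), then swap the front and back halves of the string.
On "monarchh": the first step gives "hhmonarc", and the second then gives "narchhmo".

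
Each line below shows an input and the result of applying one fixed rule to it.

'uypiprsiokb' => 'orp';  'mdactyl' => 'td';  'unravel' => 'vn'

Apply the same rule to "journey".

In each case the input is transformed by: reverse the string, then keep one character in every 3, starting at position 3 (positions 3rd, 6th, 9th, ...).
"journey" → "yenruoj" → "no".

no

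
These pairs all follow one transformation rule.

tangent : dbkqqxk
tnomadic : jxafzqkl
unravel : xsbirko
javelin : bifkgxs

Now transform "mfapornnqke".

Rule — shift every letter 3 places backward in the alphabet (wrapping around), then move the first 3 characters to the end (rotate left by 3).
Starting from "mfapornnqke": after the first operation, "jcxmlokknhb"; after the second, "mlokknhbjcx".

mlokknhbjcx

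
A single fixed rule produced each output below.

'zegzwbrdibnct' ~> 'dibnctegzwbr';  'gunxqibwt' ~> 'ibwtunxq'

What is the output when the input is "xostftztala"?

Looking at the pairs, the operation is to delete the first character, then swap the front and back halves of the string.
For "xostftztala", step one produces "ostftztala"; step two turns that into "ztalaostft".

ztalaostft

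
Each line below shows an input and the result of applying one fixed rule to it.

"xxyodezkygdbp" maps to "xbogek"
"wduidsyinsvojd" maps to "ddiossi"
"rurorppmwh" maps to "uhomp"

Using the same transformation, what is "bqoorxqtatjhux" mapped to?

Each output is the input with this applied: keep every other character starting from the second (positions 2nd, 4th, 6th, ...), then take characters alternately from the front and the back (1st, last, 2nd, 2nd-last, ...).
"bqoorxqtatjhux" → "qxohxtt".
(Check on "xxyodezkygdbp": → "xoekgb" → "xbogek" ✓)

qxohxtt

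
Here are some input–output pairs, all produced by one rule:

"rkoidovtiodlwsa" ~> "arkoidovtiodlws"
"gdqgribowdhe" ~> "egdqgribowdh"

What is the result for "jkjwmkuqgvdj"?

The transformation: move the last character to the front.
"jkjwmkuqgvdj" → "jjkjwmkuqgvd".

jjkjwmkuqgvd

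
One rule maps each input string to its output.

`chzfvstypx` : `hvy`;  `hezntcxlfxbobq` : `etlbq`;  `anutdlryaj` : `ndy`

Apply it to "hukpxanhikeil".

uxhe

The rule is to keep one character in every 3, starting at position 2 (positions 2nd, 5th, 8th, ...).
For "hukpxanhikeil" the result is "uxhe".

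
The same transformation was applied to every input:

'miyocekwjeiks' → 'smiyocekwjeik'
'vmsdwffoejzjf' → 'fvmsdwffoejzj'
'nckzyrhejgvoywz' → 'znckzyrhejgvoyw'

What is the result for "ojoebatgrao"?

oojoebatgra

In each case the input is transformed by: move the last character to the front.
For "ojoebatgrao" the result is "oojoebatgra".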